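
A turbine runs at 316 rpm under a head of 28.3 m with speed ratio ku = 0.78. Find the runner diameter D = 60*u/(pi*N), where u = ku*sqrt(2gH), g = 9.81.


u = 0.78 * sqrt(2*9.81*28.3) = 18.3797 m/s
D = 60 * 18.3797 / (pi * 316) = 1.1108 m


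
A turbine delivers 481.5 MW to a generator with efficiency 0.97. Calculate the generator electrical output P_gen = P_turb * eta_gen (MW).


P_gen = 481.5 * 0.97 = 467.0550 MW


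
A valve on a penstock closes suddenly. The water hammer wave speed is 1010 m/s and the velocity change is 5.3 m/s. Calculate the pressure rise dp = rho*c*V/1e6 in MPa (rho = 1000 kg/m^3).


dp = 1000 * 1010 * 5.3 / 1e6 = 5.3530 MPa


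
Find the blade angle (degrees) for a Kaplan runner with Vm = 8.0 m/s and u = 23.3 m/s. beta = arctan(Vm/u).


beta = arctan(8.0 / 23.3) = 18.9498 degrees


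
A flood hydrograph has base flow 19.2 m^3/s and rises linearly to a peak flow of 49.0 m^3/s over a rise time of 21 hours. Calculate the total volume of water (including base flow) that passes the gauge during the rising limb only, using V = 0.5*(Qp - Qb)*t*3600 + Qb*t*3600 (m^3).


V = 0.5*(49.0 - 19.2)*21*3600 + 19.2*21*3600 = 2.5780e+06 m^3


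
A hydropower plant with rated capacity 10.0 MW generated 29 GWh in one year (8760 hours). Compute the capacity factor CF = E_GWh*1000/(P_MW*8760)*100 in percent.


CF = 29 * 1000 / (10.0 * 8760) * 100 = 33.1050 %


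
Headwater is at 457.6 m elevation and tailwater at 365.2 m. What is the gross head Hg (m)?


Hg = 457.6 - 365.2 = 92.4000 m


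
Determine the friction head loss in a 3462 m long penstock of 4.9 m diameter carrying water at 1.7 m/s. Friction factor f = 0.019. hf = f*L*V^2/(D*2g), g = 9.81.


hf = 0.019 * 3462 * 1.7^2 / (4.9 * 2 * 9.81) = 1.9773 m


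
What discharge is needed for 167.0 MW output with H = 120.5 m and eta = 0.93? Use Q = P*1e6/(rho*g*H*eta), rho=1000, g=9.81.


Q = 167.0 * 1e6 / (1000 * 9.81 * 120.5 * 0.93) = 151.9069 m^3/s


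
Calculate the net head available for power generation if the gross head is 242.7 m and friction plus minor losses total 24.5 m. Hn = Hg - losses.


Hn = 242.7 - 24.5 = 218.2000 m


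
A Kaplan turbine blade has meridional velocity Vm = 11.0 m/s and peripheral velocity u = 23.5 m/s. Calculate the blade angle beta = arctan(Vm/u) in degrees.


beta = arctan(11.0 / 23.5) = 25.0836 degrees


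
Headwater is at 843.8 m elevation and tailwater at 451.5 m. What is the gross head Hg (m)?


Hg = 843.8 - 451.5 = 392.3000 m


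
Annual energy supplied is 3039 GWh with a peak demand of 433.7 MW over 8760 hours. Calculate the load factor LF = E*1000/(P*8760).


LF = 3039 * 1000 / (433.7 * 8760) = 0.7999


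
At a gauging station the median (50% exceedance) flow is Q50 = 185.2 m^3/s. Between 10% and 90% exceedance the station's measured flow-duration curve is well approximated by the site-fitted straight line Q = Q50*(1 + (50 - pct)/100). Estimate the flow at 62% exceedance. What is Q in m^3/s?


Q = 185.2 * (1 + (50 - 62)/100) = 162.9760 m^3/s


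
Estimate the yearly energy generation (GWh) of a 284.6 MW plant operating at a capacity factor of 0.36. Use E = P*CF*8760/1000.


E = 284.6 * 0.36 * 8760 / 1000 = 897.5146 GWh


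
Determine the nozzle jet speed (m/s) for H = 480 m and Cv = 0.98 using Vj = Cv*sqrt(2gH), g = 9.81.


Vj = 0.98 * sqrt(2*9.81*480) = 95.1034 m/s


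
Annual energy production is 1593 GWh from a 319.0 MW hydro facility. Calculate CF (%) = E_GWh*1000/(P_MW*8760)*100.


CF = 1593 * 1000 / (319.0 * 8760) * 100 = 57.0061 %


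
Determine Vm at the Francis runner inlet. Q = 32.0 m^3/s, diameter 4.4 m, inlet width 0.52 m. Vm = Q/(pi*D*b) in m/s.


Vm = 32.0 / (pi * 4.4 * 0.52) = 4.4519 m/s


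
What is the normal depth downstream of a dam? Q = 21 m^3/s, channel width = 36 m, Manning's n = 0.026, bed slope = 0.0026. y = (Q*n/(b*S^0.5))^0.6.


y = (21 * 0.026 / (36 * 0.0026^0.5))^0.6 = 0.4831 m


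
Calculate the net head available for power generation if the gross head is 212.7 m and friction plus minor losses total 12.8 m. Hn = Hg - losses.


Hn = 212.7 - 12.8 = 199.9000 m


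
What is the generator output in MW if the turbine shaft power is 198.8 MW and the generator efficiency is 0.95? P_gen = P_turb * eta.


P_gen = 198.8 * 0.95 = 188.8600 MW


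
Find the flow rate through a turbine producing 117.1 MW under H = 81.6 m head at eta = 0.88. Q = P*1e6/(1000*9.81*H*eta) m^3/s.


Q = 117.1 * 1e6 / (1000 * 9.81 * 81.6 * 0.88) = 166.2322 m^3/s


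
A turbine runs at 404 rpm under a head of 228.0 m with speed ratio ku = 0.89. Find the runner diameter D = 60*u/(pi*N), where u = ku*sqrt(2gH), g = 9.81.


u = 0.89 * sqrt(2*9.81*228.0) = 59.5260 m/s
D = 60 * 59.5260 / (pi * 404) = 2.8140 m


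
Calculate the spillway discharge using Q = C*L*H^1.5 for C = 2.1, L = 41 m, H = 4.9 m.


Q = 2.1 * 41 * 4.9^1.5 = 933.8933 m^3/s


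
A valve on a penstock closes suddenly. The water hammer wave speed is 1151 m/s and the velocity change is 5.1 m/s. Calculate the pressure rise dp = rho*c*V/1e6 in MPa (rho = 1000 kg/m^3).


dp = 1000 * 1151 * 5.1 / 1e6 = 5.8701 MPa


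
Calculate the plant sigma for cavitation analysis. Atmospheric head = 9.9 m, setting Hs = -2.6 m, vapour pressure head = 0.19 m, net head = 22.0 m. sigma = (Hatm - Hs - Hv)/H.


sigma = (9.9 - (-2.6) - 0.19) / 22.0 = 0.5595


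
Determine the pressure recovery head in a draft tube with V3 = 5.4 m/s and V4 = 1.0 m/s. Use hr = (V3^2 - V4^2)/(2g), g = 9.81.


hr = (5.4^2 - 1.0^2) / (2*9.81) = 1.4353 m


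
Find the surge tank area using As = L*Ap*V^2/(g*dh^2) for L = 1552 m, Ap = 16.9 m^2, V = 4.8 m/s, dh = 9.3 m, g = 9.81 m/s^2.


As = 1552 * 16.9 * 4.8^2 / (9.81 * 9.3^2) = 712.2394 m^2


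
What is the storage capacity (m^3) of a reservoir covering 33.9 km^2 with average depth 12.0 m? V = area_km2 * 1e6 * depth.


V = 33.9 * 1e6 * 12.0 = 4.0680e+08 m^3


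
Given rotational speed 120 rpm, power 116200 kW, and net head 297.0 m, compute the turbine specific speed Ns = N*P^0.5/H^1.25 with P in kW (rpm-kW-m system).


Ns = 120 * 116200^0.5 / 297.0^1.25 = 33.1771


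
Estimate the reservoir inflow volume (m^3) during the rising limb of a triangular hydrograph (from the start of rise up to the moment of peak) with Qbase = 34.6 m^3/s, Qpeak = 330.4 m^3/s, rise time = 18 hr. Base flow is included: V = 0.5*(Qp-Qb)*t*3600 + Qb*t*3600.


V = 0.5*(330.4 - 34.6)*18*3600 + 34.6*18*3600 = 1.1826e+07 m^3


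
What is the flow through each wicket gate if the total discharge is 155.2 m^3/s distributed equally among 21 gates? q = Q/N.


q = 155.2 / 21 = 7.3905 m^3/s


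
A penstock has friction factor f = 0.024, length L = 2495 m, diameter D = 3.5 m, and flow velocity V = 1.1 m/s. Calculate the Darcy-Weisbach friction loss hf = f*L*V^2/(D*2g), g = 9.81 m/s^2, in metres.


hf = 0.024 * 2495 * 1.1^2 / (3.5 * 2 * 9.81) = 1.0551 m


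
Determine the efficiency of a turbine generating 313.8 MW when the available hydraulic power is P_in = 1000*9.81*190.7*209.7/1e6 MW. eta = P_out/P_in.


P_in = 1000 * 9.81 * 190.7 * 209.7 / 1e6 = 392.2998 MW
eta = 313.8 / 392.2998 = 0.7999


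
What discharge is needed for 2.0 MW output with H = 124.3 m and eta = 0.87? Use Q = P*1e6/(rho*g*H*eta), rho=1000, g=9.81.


Q = 2.0 * 1e6 / (1000 * 9.81 * 124.3 * 0.87) = 1.8853 m^3/s


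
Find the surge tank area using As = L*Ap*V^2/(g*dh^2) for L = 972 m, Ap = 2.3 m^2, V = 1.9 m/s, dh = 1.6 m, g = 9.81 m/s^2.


As = 972 * 2.3 * 1.9^2 / (9.81 * 1.6^2) = 321.3604 m^2


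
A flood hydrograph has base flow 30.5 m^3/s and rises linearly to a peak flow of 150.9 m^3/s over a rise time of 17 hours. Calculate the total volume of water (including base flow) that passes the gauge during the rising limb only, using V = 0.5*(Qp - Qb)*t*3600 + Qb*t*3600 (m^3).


V = 0.5*(150.9 - 30.5)*17*3600 + 30.5*17*3600 = 5.5508e+06 m^3


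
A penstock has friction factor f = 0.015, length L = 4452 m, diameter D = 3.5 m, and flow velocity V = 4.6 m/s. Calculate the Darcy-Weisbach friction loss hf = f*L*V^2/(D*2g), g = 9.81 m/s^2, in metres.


hf = 0.015 * 4452 * 4.6^2 / (3.5 * 2 * 9.81) = 20.5776 m


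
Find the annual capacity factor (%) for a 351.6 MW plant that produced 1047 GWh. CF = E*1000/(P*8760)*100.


CF = 1047 * 1000 / (351.6 * 8760) * 100 = 33.9933 %


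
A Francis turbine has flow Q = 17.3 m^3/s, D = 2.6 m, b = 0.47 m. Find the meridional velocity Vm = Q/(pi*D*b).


Vm = 17.3 / (pi * 2.6 * 0.47) = 4.5064 m/s


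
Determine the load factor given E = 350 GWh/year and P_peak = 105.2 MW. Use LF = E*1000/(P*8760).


LF = 350 * 1000 / (105.2 * 8760) = 0.3798


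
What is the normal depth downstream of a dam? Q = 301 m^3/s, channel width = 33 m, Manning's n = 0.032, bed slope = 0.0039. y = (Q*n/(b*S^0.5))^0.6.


y = (301 * 0.032 / (33 * 0.0039^0.5))^0.6 = 2.5223 m


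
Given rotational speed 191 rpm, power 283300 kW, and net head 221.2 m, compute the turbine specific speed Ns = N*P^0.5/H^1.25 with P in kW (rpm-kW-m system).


Ns = 191 * 283300^0.5 / 221.2^1.25 = 119.1723


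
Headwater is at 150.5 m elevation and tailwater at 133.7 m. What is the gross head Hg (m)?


Hg = 150.5 - 133.7 = 16.8000 m


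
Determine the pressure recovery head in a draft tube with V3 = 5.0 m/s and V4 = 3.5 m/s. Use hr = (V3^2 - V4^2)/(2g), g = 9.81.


hr = (5.0^2 - 3.5^2) / (2*9.81) = 0.6498 m


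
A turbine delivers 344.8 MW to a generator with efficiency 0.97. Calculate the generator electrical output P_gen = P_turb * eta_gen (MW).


P_gen = 344.8 * 0.97 = 334.4560 MW


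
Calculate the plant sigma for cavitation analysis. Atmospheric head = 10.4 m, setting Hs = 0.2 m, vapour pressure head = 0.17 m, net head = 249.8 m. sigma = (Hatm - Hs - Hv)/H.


sigma = (10.4 - 0.2 - 0.17) / 249.8 = 0.0402


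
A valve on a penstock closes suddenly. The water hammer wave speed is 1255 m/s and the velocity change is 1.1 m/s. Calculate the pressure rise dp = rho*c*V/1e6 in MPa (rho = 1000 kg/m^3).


dp = 1000 * 1255 * 1.1 / 1e6 = 1.3805 MPa


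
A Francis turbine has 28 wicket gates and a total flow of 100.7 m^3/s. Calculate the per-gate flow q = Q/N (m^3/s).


q = 100.7 / 28 = 3.5964 m^3/s


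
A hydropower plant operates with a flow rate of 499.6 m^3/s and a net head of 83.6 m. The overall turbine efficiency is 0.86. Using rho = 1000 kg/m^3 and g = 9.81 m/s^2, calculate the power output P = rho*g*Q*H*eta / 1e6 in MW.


P = 1000 * 9.81 * 499.6 * 83.6 * 0.86 / 1e6 = 352.3678 MW


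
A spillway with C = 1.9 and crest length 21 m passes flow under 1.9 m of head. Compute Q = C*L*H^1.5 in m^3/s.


Q = 1.9 * 21 * 1.9^1.5 = 104.4969 m^3/s


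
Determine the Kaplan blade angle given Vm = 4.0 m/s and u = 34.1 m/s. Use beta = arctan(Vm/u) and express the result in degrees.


beta = arctan(4.0 / 34.1) = 6.6903 degrees


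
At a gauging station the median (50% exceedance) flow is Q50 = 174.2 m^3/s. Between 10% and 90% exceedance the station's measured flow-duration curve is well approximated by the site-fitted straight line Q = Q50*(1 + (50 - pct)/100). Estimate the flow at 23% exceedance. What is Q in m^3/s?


Q = 174.2 * (1 + (50 - 23)/100) = 221.2340 m^3/s


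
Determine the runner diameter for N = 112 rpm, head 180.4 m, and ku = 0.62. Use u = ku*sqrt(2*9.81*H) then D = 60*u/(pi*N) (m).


u = 0.62 * sqrt(2*9.81*180.4) = 36.8858 m/s
D = 60 * 36.8858 / (pi * 112) = 6.2899 m


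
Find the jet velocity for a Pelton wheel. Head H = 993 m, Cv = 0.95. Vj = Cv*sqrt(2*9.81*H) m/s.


Vj = 0.95 * sqrt(2*9.81*993) = 132.6013 m/s


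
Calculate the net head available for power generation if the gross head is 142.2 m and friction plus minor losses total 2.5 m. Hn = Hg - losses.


Hn = 142.2 - 2.5 = 139.7000 m


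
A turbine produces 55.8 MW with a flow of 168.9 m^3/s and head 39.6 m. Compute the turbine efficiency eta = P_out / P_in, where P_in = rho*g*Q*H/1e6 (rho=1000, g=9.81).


P_in = 1000 * 9.81 * 168.9 * 39.6 / 1e6 = 65.6136 MW
eta = 55.8 / 65.6136 = 0.8504


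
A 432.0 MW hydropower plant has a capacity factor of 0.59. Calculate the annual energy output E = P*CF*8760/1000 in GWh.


E = 432.0 * 0.59 * 8760 / 1000 = 2232.7488 GWh


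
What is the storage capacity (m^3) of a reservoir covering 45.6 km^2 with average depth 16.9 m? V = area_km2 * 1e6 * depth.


V = 45.6 * 1e6 * 16.9 = 7.7064e+08 m^3


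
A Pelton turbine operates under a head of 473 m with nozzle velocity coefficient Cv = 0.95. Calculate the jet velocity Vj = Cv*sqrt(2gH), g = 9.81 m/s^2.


Vj = 0.95 * sqrt(2*9.81*473) = 91.5174 m/s


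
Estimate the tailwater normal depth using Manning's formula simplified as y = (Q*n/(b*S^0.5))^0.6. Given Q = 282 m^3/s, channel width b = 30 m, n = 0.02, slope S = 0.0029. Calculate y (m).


y = (282 * 0.02 / (30 * 0.0029^0.5))^0.6 = 2.1173 m


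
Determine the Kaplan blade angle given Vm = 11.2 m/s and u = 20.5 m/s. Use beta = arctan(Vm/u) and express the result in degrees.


beta = arctan(11.2 / 20.5) = 28.6496 degrees


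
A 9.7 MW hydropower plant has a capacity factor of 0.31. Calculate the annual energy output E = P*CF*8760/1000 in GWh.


E = 9.7 * 0.31 * 8760 / 1000 = 26.3413 GWh


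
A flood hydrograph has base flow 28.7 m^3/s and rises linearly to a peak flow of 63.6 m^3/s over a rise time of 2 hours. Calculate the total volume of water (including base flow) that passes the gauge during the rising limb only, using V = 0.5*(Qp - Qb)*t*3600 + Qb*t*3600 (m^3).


V = 0.5*(63.6 - 28.7)*2*3600 + 28.7*2*3600 = 332280.0000 m^3


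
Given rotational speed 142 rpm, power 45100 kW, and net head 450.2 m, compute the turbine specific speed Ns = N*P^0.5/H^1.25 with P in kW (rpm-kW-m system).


Ns = 142 * 45100^0.5 / 450.2^1.25 = 14.5419


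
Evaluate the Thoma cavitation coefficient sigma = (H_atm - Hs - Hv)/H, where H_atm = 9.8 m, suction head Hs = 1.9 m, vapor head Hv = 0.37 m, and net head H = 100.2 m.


sigma = (9.8 - 1.9 - 0.37) / 100.2 = 0.0751


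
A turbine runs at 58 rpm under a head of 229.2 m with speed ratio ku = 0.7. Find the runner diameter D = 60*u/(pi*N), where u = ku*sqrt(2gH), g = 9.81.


u = 0.7 * sqrt(2*9.81*229.2) = 46.9413 m/s
D = 60 * 46.9413 / (pi * 58) = 15.4571 m


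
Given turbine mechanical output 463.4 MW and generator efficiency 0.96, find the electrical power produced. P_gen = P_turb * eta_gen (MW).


P_gen = 463.4 * 0.96 = 444.8640 MW


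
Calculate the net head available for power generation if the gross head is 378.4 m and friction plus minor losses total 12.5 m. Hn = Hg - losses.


Hn = 378.4 - 12.5 = 365.9000 m


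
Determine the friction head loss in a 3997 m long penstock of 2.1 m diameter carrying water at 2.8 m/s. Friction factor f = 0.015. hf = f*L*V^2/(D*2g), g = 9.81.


hf = 0.015 * 3997 * 2.8^2 / (2.1 * 2 * 9.81) = 11.4084 m


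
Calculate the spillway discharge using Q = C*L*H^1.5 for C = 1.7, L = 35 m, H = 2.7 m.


Q = 1.7 * 35 * 2.7^1.5 = 263.9749 m^3/s


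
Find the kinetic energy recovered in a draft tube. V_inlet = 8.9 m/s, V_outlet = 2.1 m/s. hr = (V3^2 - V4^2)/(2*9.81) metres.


hr = (8.9^2 - 2.1^2) / (2*9.81) = 3.8124 m


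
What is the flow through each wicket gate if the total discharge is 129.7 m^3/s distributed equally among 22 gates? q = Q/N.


q = 129.7 / 22 = 5.8955 m^3/s


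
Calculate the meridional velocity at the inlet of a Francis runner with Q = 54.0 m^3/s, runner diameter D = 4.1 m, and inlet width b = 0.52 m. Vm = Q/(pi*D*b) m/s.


Vm = 54.0 / (pi * 4.1 * 0.52) = 8.0623 m/s


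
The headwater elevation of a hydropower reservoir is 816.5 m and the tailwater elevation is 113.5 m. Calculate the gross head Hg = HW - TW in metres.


Hg = 816.5 - 113.5 = 703.0000 m


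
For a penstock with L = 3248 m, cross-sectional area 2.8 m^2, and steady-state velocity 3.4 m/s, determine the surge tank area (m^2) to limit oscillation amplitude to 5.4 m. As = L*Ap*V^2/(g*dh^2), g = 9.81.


As = 3248 * 2.8 * 3.4^2 / (9.81 * 5.4^2) = 367.5152 m^2


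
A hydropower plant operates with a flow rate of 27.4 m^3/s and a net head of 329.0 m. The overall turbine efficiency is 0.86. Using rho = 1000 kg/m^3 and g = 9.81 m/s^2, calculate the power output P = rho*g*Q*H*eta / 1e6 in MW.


P = 1000 * 9.81 * 27.4 * 329.0 * 0.86 / 1e6 = 76.0526 MW


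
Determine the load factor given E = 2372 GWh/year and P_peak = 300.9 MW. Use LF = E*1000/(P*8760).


LF = 2372 * 1000 / (300.9 * 8760) = 0.8999


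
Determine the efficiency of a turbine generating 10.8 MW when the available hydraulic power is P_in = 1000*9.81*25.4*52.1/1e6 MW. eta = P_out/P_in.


P_in = 1000 * 9.81 * 25.4 * 52.1 / 1e6 = 12.9820 MW
eta = 10.8 / 12.9820 = 0.8319


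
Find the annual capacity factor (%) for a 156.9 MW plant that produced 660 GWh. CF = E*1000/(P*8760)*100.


CF = 660 * 1000 / (156.9 * 8760) * 100 = 48.0194 %


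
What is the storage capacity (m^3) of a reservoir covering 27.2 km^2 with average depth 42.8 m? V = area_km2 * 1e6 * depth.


V = 27.2 * 1e6 * 42.8 = 1.1642e+09 m^3


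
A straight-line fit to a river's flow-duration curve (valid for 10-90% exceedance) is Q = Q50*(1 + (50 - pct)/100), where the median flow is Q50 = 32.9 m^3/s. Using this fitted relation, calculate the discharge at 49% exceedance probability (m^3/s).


Q = 32.9 * (1 + (50 - 49)/100) = 33.2290 m^3/s


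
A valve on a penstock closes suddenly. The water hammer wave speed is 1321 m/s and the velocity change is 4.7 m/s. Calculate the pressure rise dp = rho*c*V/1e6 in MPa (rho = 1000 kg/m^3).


dp = 1000 * 1321 * 4.7 / 1e6 = 6.2087 MPa


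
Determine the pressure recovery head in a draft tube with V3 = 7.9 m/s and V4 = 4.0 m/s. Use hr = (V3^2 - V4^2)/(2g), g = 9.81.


hr = (7.9^2 - 4.0^2) / (2*9.81) = 2.3654 m


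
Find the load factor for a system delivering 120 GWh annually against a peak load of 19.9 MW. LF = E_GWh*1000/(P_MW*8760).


LF = 120 * 1000 / (19.9 * 8760) = 0.6884


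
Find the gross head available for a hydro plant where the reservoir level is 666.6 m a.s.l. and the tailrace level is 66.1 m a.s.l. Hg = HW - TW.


Hg = 666.6 - 66.1 = 600.5000 m


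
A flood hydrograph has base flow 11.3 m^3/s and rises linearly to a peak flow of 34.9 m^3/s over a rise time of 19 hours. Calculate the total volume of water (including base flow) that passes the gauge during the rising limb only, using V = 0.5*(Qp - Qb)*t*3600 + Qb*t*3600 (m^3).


V = 0.5*(34.9 - 11.3)*19*3600 + 11.3*19*3600 = 1.5800e+06 m^3


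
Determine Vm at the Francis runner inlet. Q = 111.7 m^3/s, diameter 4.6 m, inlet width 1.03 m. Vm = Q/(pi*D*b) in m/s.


Vm = 111.7 / (pi * 4.6 * 1.03) = 7.5043 m/s


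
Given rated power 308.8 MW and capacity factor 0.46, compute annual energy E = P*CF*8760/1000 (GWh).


E = 308.8 * 0.46 * 8760 / 1000 = 1244.3405 GWh


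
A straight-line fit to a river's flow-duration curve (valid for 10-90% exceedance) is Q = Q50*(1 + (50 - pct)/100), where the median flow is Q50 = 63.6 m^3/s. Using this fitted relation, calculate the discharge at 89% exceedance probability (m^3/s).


Q = 63.6 * (1 + (50 - 89)/100) = 38.7960 m^3/s


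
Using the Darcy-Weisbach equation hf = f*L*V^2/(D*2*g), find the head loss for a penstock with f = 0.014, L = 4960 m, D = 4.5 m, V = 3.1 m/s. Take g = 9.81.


hf = 0.014 * 4960 * 3.1^2 / (4.5 * 2 * 9.81) = 7.5583 m


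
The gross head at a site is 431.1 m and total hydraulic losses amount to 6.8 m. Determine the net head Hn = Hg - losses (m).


Hn = 431.1 - 6.8 = 424.3000 m


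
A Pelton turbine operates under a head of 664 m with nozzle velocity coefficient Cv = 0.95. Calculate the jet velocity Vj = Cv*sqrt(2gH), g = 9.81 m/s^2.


Vj = 0.95 * sqrt(2*9.81*664) = 108.4319 m/s


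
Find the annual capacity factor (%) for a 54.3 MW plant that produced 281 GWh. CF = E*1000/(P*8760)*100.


CF = 281 * 1000 / (54.3 * 8760) * 100 = 59.0748 %


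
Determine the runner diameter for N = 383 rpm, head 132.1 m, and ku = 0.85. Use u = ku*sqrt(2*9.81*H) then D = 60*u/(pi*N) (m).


u = 0.85 * sqrt(2*9.81*132.1) = 43.2733 m/s
D = 60 * 43.2733 / (pi * 383) = 2.1579 m


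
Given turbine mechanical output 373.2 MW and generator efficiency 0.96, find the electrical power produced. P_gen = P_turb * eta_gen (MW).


P_gen = 373.2 * 0.96 = 358.2720 MW


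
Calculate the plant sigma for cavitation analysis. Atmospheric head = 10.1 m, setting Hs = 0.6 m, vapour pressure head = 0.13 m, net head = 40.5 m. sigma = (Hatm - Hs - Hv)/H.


sigma = (10.1 - 0.6 - 0.13) / 40.5 = 0.2314


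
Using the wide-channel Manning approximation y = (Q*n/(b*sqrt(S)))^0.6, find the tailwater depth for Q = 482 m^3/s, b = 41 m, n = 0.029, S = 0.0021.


y = (482 * 0.029 / (41 * 0.0021^0.5))^0.6 = 3.3337 m


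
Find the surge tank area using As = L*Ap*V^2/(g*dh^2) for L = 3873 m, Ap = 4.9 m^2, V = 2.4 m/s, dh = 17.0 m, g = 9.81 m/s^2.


As = 3873 * 4.9 * 2.4^2 / (9.81 * 17.0^2) = 38.5566 m^2


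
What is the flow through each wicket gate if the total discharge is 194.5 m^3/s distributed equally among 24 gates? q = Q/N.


q = 194.5 / 24 = 8.1042 m^3/s


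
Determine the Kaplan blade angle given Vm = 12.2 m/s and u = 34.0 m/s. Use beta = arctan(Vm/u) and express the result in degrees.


beta = arctan(12.2 / 34.0) = 19.7392 degrees


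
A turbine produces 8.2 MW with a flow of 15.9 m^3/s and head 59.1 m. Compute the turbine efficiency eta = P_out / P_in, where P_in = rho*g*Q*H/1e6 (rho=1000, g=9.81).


P_in = 1000 * 9.81 * 15.9 * 59.1 / 1e6 = 9.2184 MW
eta = 8.2 / 9.2184 = 0.8895


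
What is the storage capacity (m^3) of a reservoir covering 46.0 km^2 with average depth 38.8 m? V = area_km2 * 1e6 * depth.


V = 46.0 * 1e6 * 38.8 = 1.7848e+09 m^3


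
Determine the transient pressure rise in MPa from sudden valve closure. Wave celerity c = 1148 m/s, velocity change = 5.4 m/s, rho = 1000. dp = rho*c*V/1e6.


dp = 1000 * 1148 * 5.4 / 1e6 = 6.1992 MPa


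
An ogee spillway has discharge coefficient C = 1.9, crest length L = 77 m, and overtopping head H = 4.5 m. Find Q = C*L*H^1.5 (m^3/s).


Q = 1.9 * 77 * 4.5^1.5 = 1396.5712 m^3/s


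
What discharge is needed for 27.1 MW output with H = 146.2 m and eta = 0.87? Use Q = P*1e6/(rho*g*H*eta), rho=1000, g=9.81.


Q = 27.1 * 1e6 / (1000 * 9.81 * 146.2 * 0.87) = 21.7187 m^3/s


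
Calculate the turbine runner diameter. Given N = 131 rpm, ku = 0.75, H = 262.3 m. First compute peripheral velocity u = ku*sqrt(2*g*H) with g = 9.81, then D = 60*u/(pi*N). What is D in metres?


u = 0.75 * sqrt(2*9.81*262.3) = 53.8034 m/s
D = 60 * 53.8034 / (pi * 131) = 7.8440 m


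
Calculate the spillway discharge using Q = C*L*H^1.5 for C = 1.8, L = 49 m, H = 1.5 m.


Q = 1.8 * 49 * 1.5^1.5 = 162.0337 m^3/s


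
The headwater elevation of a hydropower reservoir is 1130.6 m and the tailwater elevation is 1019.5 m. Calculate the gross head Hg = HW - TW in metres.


Hg = 1130.6 - 1019.5 = 111.1000 m


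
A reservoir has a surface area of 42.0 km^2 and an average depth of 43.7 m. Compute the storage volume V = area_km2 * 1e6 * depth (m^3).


V = 42.0 * 1e6 * 43.7 = 1.8354e+09 m^3


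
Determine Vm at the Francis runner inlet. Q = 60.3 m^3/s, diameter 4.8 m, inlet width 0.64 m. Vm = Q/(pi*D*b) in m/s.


Vm = 60.3 / (pi * 4.8 * 0.64) = 6.2481 m/s


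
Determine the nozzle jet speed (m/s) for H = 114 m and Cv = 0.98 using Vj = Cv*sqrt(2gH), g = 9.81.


Vj = 0.98 * sqrt(2*9.81*114) = 46.3477 m/s


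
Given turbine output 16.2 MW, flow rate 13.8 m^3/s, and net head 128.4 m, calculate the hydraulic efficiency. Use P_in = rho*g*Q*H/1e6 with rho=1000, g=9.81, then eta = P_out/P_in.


P_in = 1000 * 9.81 * 13.8 * 128.4 / 1e6 = 17.3825 MW
eta = 16.2 / 17.3825 = 0.9320


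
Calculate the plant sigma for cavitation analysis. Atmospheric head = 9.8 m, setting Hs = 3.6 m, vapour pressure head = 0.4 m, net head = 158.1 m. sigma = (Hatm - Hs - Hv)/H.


sigma = (9.8 - 3.6 - 0.4) / 158.1 = 0.0367


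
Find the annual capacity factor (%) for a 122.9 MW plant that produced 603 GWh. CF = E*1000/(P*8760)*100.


CF = 603 * 1000 / (122.9 * 8760) * 100 = 56.0095 %


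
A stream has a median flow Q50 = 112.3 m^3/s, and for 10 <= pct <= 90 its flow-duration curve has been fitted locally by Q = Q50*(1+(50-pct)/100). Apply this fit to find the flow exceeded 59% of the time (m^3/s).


Q = 112.3 * (1 + (50 - 59)/100) = 102.1930 m^3/s


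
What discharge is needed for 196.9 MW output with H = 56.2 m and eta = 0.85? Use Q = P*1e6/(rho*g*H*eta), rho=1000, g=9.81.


Q = 196.9 * 1e6 / (1000 * 9.81 * 56.2 * 0.85) = 420.1665 m^3/s


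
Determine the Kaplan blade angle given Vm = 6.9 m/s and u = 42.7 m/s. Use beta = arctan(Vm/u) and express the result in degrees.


beta = arctan(6.9 / 42.7) = 9.1792 degrees


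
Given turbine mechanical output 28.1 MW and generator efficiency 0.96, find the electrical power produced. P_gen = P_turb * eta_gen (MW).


P_gen = 28.1 * 0.96 = 26.9760 MW


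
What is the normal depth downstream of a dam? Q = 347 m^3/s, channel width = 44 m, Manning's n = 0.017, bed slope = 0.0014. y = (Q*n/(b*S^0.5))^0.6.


y = (347 * 0.017 / (44 * 0.0014^0.5))^0.6 = 2.1506 m


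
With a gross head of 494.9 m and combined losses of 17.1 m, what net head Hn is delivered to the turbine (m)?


Hn = 494.9 - 17.1 = 477.8000 m


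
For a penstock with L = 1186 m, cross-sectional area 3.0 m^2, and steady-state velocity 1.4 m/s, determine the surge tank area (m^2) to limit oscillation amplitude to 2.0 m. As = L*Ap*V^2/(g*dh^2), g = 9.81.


As = 1186 * 3.0 * 1.4^2 / (9.81 * 2.0^2) = 177.7187 m^2


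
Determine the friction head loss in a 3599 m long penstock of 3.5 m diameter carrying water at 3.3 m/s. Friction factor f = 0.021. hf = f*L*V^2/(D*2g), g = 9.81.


hf = 0.021 * 3599 * 3.3^2 / (3.5 * 2 * 9.81) = 11.9857 m


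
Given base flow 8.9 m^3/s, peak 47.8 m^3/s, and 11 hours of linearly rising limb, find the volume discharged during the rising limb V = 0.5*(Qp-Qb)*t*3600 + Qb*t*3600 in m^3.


V = 0.5*(47.8 - 8.9)*11*3600 + 8.9*11*3600 = 1.1227e+06 m^3


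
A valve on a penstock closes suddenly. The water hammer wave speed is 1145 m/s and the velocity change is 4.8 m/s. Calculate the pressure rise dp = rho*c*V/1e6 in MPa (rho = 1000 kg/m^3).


dp = 1000 * 1145 * 4.8 / 1e6 = 5.4960 MPa


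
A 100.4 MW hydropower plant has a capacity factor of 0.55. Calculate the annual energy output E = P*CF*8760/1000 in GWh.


E = 100.4 * 0.55 * 8760 / 1000 = 483.7272 GWh


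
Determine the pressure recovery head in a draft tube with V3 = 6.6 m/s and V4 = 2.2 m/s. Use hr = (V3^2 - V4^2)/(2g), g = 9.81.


hr = (6.6^2 - 2.2^2) / (2*9.81) = 1.9735 m


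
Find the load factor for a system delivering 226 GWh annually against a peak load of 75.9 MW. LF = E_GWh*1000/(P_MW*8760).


LF = 226 * 1000 / (75.9 * 8760) = 0.3399


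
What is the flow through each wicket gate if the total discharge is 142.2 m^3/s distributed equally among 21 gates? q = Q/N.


q = 142.2 / 21 = 6.7714 m^3/s


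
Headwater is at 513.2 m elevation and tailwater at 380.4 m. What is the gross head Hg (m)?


Hg = 513.2 - 380.4 = 132.8000 m


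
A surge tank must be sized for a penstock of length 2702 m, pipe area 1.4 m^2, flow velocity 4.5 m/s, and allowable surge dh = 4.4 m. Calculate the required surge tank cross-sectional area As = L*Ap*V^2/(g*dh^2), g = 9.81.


As = 2702 * 1.4 * 4.5^2 / (9.81 * 4.4^2) = 403.3333 m^2


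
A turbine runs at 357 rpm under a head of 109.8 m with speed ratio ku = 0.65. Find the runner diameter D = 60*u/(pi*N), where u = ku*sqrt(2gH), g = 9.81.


u = 0.65 * sqrt(2*9.81*109.8) = 30.1692 m/s
D = 60 * 30.1692 / (pi * 357) = 1.6140 m


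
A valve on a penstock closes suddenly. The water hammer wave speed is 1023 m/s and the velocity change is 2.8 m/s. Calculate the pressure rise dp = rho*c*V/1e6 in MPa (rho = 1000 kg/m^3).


dp = 1000 * 1023 * 2.8 / 1e6 = 2.8644 MPa


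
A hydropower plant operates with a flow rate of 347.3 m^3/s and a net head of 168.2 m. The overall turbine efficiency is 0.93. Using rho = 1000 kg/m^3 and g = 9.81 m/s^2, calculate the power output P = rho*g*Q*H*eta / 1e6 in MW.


P = 1000 * 9.81 * 347.3 * 168.2 * 0.93 / 1e6 = 532.9454 MW


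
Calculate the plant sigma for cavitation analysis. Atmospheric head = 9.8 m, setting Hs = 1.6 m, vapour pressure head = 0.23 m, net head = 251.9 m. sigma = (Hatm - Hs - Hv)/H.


sigma = (9.8 - 1.6 - 0.23) / 251.9 = 0.0316


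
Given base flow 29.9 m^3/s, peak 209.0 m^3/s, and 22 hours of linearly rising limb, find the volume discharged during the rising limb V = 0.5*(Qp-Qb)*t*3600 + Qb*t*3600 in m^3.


V = 0.5*(209.0 - 29.9)*22*3600 + 29.9*22*3600 = 9.4604e+06 m^3


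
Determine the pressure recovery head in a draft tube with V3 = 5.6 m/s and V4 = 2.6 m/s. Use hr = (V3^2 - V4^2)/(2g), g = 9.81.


hr = (5.6^2 - 2.6^2) / (2*9.81) = 1.2538 m


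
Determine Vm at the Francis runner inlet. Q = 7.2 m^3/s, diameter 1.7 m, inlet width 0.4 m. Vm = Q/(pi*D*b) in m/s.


Vm = 7.2 / (pi * 1.7 * 0.4) = 3.3703 m/s


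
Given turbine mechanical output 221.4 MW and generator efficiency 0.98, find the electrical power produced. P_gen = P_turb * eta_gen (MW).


P_gen = 221.4 * 0.98 = 216.9720 MW


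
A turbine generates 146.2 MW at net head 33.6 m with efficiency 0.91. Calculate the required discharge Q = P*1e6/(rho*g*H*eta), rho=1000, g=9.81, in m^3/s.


Q = 146.2 * 1e6 / (1000 * 9.81 * 33.6 * 0.91) = 487.4137 m^3/s


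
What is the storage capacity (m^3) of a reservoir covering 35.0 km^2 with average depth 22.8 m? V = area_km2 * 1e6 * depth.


V = 35.0 * 1e6 * 22.8 = 7.9800e+08 m^3


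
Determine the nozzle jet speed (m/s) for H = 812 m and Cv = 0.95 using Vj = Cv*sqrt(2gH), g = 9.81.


Vj = 0.95 * sqrt(2*9.81*812) = 119.9088 m/s


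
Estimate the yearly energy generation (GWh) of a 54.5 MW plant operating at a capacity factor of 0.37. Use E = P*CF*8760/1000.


E = 54.5 * 0.37 * 8760 / 1000 = 176.6454 GWh


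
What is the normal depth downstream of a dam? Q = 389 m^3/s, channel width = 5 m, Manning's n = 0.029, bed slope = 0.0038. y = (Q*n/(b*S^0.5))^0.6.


y = (389 * 0.029 / (5 * 0.0038^0.5))^0.6 = 8.6714 m


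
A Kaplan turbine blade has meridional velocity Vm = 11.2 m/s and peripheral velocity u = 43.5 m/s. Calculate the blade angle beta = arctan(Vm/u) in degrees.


beta = arctan(11.2 / 43.5) = 14.4384 degrees


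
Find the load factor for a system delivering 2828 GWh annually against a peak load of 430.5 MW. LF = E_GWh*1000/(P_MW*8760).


LF = 2828 * 1000 / (430.5 * 8760) = 0.7499


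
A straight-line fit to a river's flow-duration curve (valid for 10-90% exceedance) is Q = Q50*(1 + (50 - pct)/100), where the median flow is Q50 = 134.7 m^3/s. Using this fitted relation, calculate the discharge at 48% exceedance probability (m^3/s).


Q = 134.7 * (1 + (50 - 48)/100) = 137.3940 m^3/s


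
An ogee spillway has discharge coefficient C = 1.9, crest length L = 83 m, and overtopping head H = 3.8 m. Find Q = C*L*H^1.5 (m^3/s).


Q = 1.9 * 83 * 3.8^1.5 = 1168.1728 m^3/s


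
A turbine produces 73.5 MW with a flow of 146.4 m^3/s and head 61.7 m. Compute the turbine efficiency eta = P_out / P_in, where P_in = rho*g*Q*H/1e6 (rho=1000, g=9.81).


P_in = 1000 * 9.81 * 146.4 * 61.7 / 1e6 = 88.6126 MW
eta = 73.5 / 88.6126 = 0.8295


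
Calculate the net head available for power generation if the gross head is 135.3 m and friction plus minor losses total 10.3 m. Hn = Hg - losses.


Hn = 135.3 - 10.3 = 125.0000 m


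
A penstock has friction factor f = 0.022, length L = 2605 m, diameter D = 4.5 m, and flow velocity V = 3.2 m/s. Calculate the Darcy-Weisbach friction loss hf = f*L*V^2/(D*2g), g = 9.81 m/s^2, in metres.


hf = 0.022 * 2605 * 3.2^2 / (4.5 * 2 * 9.81) = 6.6469 m


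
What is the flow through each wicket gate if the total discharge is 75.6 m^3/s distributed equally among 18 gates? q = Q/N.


q = 75.6 / 18 = 4.2000 m^3/s


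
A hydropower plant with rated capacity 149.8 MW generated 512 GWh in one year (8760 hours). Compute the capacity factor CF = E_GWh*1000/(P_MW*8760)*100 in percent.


CF = 512 * 1000 / (149.8 * 8760) * 100 = 39.0170 %


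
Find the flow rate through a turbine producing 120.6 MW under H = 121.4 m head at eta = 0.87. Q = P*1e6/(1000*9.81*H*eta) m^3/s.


Q = 120.6 * 1e6 / (1000 * 9.81 * 121.4 * 0.87) = 116.3966 m^3/s


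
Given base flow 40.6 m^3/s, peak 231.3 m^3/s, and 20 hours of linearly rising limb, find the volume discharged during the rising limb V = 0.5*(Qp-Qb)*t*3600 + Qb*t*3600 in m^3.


V = 0.5*(231.3 - 40.6)*20*3600 + 40.6*20*3600 = 9.7884e+06 m^3


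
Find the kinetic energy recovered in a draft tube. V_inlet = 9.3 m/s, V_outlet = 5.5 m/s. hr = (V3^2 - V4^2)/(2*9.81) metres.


hr = (9.3^2 - 5.5^2) / (2*9.81) = 2.8665 m


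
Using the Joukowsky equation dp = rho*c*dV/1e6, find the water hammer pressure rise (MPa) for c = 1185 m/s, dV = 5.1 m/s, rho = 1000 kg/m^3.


dp = 1000 * 1185 * 5.1 / 1e6 = 6.0435 MPa


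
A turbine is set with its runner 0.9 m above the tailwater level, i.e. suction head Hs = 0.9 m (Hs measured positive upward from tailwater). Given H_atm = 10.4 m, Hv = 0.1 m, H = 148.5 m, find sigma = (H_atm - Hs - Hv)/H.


sigma = (10.4 - 0.9 - 0.1) / 148.5 = 0.0633


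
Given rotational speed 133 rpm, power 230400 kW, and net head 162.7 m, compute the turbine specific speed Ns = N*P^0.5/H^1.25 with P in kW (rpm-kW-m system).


Ns = 133 * 230400^0.5 / 162.7^1.25 = 109.8648


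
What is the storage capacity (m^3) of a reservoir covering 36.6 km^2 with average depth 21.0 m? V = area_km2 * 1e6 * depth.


V = 36.6 * 1e6 * 21.0 = 7.6860e+08 m^3


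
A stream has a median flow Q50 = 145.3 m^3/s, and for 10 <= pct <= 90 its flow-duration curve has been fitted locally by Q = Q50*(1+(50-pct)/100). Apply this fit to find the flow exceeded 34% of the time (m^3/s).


Q = 145.3 * (1 + (50 - 34)/100) = 168.5480 m^3/s


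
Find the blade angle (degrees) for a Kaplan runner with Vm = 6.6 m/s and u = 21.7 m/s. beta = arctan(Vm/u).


beta = arctan(6.6 / 21.7) = 16.9170 degrees


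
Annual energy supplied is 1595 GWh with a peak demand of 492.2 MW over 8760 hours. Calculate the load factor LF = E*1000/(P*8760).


LF = 1595 * 1000 / (492.2 * 8760) = 0.3699


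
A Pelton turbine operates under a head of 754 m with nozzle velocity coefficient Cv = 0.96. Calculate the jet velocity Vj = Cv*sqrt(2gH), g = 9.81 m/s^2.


Vj = 0.96 * sqrt(2*9.81*754) = 116.7633 m/s


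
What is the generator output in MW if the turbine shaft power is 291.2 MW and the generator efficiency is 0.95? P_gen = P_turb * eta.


P_gen = 291.2 * 0.95 = 276.6400 MW


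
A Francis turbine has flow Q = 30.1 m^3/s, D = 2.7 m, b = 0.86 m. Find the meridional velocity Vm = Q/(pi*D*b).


Vm = 30.1 / (pi * 2.7 * 0.86) = 4.1262 m/s


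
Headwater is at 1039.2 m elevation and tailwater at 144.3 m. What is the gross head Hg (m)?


Hg = 1039.2 - 144.3 = 894.9000 m


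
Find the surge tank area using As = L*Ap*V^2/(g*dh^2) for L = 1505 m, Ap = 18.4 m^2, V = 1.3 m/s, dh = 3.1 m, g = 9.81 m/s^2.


As = 1505 * 18.4 * 1.3^2 / (9.81 * 3.1^2) = 496.4193 m^2


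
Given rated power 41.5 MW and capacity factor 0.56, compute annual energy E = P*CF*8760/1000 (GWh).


E = 41.5 * 0.56 * 8760 / 1000 = 203.5824 GWh


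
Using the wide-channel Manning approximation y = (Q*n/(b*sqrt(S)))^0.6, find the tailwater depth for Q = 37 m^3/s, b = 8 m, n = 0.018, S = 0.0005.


y = (37 * 0.018 / (8 * 0.0005^0.5))^0.6 = 2.2006 m


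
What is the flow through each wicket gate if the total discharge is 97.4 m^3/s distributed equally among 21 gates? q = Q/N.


q = 97.4 / 21 = 4.6381 m^3/s


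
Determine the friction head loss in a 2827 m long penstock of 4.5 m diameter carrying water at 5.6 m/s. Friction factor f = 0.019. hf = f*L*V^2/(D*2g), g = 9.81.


hf = 0.019 * 2827 * 5.6^2 / (4.5 * 2 * 9.81) = 19.0785 m


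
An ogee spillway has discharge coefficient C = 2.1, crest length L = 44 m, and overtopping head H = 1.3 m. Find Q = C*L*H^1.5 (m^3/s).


Q = 2.1 * 44 * 1.3^1.5 = 136.9579 m^3/s


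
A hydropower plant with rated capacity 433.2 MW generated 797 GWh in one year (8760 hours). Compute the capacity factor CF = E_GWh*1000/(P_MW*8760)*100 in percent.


CF = 797 * 1000 / (433.2 * 8760) * 100 = 21.0022 %


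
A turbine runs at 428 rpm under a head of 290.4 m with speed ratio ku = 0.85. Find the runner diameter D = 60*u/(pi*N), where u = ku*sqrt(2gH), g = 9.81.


u = 0.85 * sqrt(2*9.81*290.4) = 64.1604 m/s
D = 60 * 64.1604 / (pi * 428) = 2.8630 m


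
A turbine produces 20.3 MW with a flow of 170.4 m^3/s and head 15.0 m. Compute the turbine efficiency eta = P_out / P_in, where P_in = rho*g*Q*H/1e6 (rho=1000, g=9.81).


P_in = 1000 * 9.81 * 170.4 * 15.0 / 1e6 = 25.0744 MW
eta = 20.3 / 25.0744 = 0.8096


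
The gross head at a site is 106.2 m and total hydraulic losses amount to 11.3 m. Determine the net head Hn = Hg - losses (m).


Hn = 106.2 - 11.3 = 94.9000 m


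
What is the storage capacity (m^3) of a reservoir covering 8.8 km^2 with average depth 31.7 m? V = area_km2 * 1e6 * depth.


V = 8.8 * 1e6 * 31.7 = 2.7896e+08 m^3


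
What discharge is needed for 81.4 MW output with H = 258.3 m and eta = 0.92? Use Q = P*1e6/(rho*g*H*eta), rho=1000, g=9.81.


Q = 81.4 * 1e6 / (1000 * 9.81 * 258.3 * 0.92) = 34.9175 m^3/s


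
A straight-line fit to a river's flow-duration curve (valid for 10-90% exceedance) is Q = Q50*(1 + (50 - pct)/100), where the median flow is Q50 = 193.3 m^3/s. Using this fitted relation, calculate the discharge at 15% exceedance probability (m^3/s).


Q = 193.3 * (1 + (50 - 15)/100) = 260.9550 m^3/s


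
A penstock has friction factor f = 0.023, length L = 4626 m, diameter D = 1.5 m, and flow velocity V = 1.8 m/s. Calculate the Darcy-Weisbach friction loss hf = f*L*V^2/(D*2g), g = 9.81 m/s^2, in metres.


hf = 0.023 * 4626 * 1.8^2 / (1.5 * 2 * 9.81) = 11.7135 m


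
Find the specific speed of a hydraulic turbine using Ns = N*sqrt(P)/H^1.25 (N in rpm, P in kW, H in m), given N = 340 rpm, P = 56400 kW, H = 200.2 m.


Ns = 340 * 56400^0.5 / 200.2^1.25 = 107.2231


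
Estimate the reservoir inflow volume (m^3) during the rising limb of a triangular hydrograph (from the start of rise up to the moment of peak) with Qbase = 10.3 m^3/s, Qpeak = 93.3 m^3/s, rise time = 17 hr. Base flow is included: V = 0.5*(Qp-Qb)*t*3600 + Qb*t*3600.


V = 0.5*(93.3 - 10.3)*17*3600 + 10.3*17*3600 = 3.1702e+06 m^3


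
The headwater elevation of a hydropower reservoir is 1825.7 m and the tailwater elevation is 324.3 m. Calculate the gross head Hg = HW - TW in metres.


Hg = 1825.7 - 324.3 = 1501.4000 m


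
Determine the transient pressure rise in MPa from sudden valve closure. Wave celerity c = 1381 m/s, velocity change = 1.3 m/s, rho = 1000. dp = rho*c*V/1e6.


dp = 1000 * 1381 * 1.3 / 1e6 = 1.7953 MPa


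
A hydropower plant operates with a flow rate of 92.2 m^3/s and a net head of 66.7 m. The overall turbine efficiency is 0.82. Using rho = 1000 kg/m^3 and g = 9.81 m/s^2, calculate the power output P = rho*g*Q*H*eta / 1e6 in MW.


P = 1000 * 9.81 * 92.2 * 66.7 * 0.82 / 1e6 = 49.4697 MW


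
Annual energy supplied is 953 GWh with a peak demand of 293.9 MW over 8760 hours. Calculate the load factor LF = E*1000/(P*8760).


LF = 953 * 1000 / (293.9 * 8760) = 0.3702
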